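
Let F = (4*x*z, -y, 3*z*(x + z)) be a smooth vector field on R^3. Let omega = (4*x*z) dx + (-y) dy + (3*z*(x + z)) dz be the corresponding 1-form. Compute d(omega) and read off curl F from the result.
d(omega) = (0) dy ∧ dz + (4*x - 3*z) dz ∧ dx + (0) dx ∧ dy; curl F = (0, 4*x - 3*z, 0)

d omega = sum_{i<j} (∂f_j/∂x_i - ∂f_i/∂x_j) dx_i ∧ dx_j. Under the identification (dy ∧ dz, dz ∧ dx, dx ∧ dy) ↔ (e_x, e_y, e_z), the coefficients are exactly the components of curl F. Compute:
  ∂R/∂y - ∂Q/∂z = (0) - (0) = 0
  ∂P/∂z - ∂R/∂x = (4*x) - (3*z) = 4*x - 3*z
  ∂Q/∂x - ∂P/∂y = (0) - (0) = 0.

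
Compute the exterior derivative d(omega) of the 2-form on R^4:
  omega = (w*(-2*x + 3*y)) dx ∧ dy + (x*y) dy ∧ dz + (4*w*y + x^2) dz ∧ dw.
d(omega) = (-2*x + 3*y) dx ∧ dy ∧ dw + (y) dx ∧ dy ∧ dz + (2*x) dx ∧ dz ∧ dw + (4*w) dy ∧ dz ∧ dw

For a 2-form omega = sum_{i<j} g_{ij} dx_i ∧ dx_j, the exterior derivative is
  d(omega) = sum_{i<j} d(g_{ij}) ∧ dx_i ∧ dx_j = sum_{i<j, k} (∂g_{ij}/∂x_k) dx_k ∧ dx_i ∧ dx_j.
Expand each term, using dx_k ∧ dx_i ∧ dx_j = sgn(permutation) dx_{(a)} ∧ dx_{(b)} ∧ dx_{(c)} with (a < b < c) sorted:
  d(w*(-2*x + 3*y)) includes (∂/∂w)(w*(-2*x + 3*y)) dw = (-2*x + 3*y) dw, which multiplied by dx ∧ dy gives (-2*x + 3*y) dx ∧ dy ∧ dw
  d(x*y) includes (∂/∂x)(x*y) dx = (y) dx, which multiplied by dy ∧ dz gives (y) dx ∧ dy ∧ dz
  d(4*w*y + x^2) includes (∂/∂x)(4*w*y + x^2) dx = (2*x) dx, which multiplied by dz ∧ dw gives (2*x) dx ∧ dz ∧ dw
  d(4*w*y + x^2) includes (∂/∂y)(4*w*y + x^2) dy = (4*w) dy, which multiplied by dz ∧ dw gives (4*w) dy ∧ dz ∧ dw
Collecting like 3-forms: d(omega) = (-2*x + 3*y) dx ∧ dy ∧ dw + (y) dx ∧ dy ∧ dz + (2*x) dx ∧ dz ∧ dw + (4*w) dy ∧ dz ∧ dw.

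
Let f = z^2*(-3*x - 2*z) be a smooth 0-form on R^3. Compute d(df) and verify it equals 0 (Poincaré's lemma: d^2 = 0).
d(df) = 0

Step 1: df = sum_i (∂f/∂x_i) dx_i = (-3*z^2) dx + (0) dy + (6*z*(-x - z)) dz.
Step 2: Apply d again. Using the 1-form formula, the coefficient of dx ∧ dy in d(df) is ∂^2 f/∂x ∂y - ∂^2 f/∂y ∂x = (0) - (0) = 0 (equality of mixed partials for smooth f).
Similarly for dx ∧ dz and dy ∧ dz — all coefficients vanish. So d(df) = 0.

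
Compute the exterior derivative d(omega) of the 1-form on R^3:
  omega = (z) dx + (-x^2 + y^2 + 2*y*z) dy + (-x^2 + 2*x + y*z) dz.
d(omega) = (-2*x) dx ∧ dy + (1 - 2*x) dx ∧ dz + (-2*y + z) dy ∧ dz

For a 1-form omega = sum_i f_i dx_i, the exterior derivative is
  d(omega) = sum_{i < j} (∂f_j/∂x_i - ∂f_i/∂x_j) dx_i ∧ dx_j.
  coefficient of dx ∧ dy: ∂f_2/∂x - ∂f_1/∂y = ∂(-x^2 + y^2 + 2*y*z)/∂x - ∂(z)/∂y = -2*x
  coefficient of dx ∧ dz: ∂f_3/∂x - ∂f_1/∂z = ∂(-x^2 + 2*x + y*z)/∂x - ∂(z)/∂z = 1 - 2*x
  coefficient of dy ∧ dz: ∂f_3/∂y - ∂f_2/∂z = ∂(-x^2 + 2*x + y*z)/∂y - ∂(-x^2 + y^2 + 2*y*z)/∂z = -2*y + z
Assembling: d(omega) = (-2*x) dx ∧ dy + (1 - 2*x) dx ∧ dz + (-2*y + z) dy ∧ dz.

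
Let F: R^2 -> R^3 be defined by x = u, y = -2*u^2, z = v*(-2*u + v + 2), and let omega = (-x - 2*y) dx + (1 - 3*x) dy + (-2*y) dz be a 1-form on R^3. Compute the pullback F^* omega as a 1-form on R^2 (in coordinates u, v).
F^* omega = (u*(-8*u*v + 16*u - 5)) du + (8*u^2*(-u + v + 1)) dv

Using F^*(f dg) = (f ∘ F) d(g ∘ F), substitute each coordinate x_i by F_i(u, v) in f_i, and replace dx_i by d F_i = (∂F_i/∂u) du + (∂F_i/∂v) dv.
  For the x component: f_1(F) = u*(4*u - 1); d F_1 = (1) du + (0) dv
  For the y component: f_2(F) = 1 - 3*u; d F_2 = (-4*u) du + (0) dv
  For the z component: f_3(F) = 4*u^2; d F_3 = (-2*v) du + (-2*u + 2*v + 2) dv
Combining and collecting du, dv coefficients:
  coeff of du: u*(-8*u*v + 16*u - 5)
  coeff of dv: 8*u^2*(-u + v + 1)
F^* omega = (u*(-8*u*v + 16*u - 5)) du + (8*u^2*(-u + v + 1)) dv.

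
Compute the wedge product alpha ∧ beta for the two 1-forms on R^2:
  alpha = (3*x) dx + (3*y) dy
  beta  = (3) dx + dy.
alpha ∧ beta = (3*x - 9*y) dx ∧ dy

Distribute the wedge, using dx_i ∧ dx_j = -dx_j ∧ dx_i and dx_i ∧ dx_i = 0. For each pair (i, j) with i < j, the coefficient of dx_i ∧ dx_j in alpha ∧ beta is (alpha_i * beta_j - alpha_j * beta_i). Collecting: alpha ∧ beta = (3*x - 9*y) dx ∧ dy.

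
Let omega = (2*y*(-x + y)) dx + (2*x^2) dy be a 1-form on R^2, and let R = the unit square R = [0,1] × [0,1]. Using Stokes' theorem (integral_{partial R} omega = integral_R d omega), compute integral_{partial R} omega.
integral_(partial R) omega = 1

Stokes: integral_partial_R omega = integral_R d omega with d omega = (∂Q/∂x - ∂P/∂y) dx ∧ dy.
  ∂Q/∂x = 4*x
  ∂P/∂y = -2*x + 4*y
  integrand = ∂Q/∂x - ∂P/∂y = 6*x - 4*y.
Integrating over R: integral_0^1 integral_0^1 (6*x - 4*y) dx dy = 1.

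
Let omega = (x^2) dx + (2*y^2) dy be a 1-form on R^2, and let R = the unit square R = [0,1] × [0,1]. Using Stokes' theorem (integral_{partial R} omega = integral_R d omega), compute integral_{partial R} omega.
integral_(partial R) omega = 0

Stokes: integral_partial_R omega = integral_R d omega with d omega = (∂Q/∂x - ∂P/∂y) dx ∧ dy.
  ∂Q/∂x = 0
  ∂P/∂y = 0
  integrand = ∂Q/∂x - ∂P/∂y = 0.
Integrating over R: integral_0^1 integral_0^1 (0) dx dy = 0.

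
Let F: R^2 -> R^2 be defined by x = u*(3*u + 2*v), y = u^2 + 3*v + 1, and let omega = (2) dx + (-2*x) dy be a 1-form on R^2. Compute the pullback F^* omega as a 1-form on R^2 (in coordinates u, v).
F^* omega = (-12*u^3 - 8*u^2*v + 12*u + 4*v) du + (2*u*(-9*u - 6*v + 2)) dv

Using F^*(f dg) = (f ∘ F) d(g ∘ F), substitute each coordinate x_i by F_i(u, v) in f_i, and replace dx_i by d F_i = (∂F_i/∂u) du + (∂F_i/∂v) dv.
  For the x component: f_1(F) = 2; d F_1 = (6*u + 2*v) du + (2*u) dv
  For the y component: f_2(F) = 2*u*(-3*u - 2*v); d F_2 = (2*u) du + (3) dv
Combining and collecting du, dv coefficients:
  coeff of du: -12*u^3 - 8*u^2*v + 12*u + 4*v
  coeff of dv: 2*u*(-9*u - 6*v + 2)
F^* omega = (-12*u^3 - 8*u^2*v + 12*u + 4*v) du + (2*u*(-9*u - 6*v + 2)) dv.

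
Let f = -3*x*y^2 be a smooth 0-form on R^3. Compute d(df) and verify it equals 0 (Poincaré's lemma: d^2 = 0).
d(df) = 0

Step 1: df = sum_i (∂f/∂x_i) dx_i = (-3*y^2) dx + (-6*x*y) dy + (0) dz.
Step 2: Apply d again. Using the 1-form formula, the coefficient of dx ∧ dy in d(df) is ∂^2 f/∂x ∂y - ∂^2 f/∂y ∂x = (-6*y) - (-6*y) = 0 (equality of mixed partials for smooth f).
Similarly for dx ∧ dz and dy ∧ dz — all coefficients vanish. So d(df) = 0.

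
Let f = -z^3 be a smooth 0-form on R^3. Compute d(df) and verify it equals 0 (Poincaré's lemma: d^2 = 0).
d(df) = 0

Step 1: df = sum_i (∂f/∂x_i) dx_i = (0) dx + (0) dy + (-3*z^2) dz.
Step 2: Apply d again. Using the 1-form formula, the coefficient of dx ∧ dy in d(df) is ∂^2 f/∂x ∂y - ∂^2 f/∂y ∂x = (0) - (0) = 0 (equality of mixed partials for smooth f).
Similarly for dx ∧ dz and dy ∧ dz — all coefficients vanish. So d(df) = 0.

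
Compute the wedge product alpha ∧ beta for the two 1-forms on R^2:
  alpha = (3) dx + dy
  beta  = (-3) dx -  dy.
alpha ∧ beta = 0

Distribute the wedge, using dx_i ∧ dx_j = -dx_j ∧ dx_i and dx_i ∧ dx_i = 0. For each pair (i, j) with i < j, the coefficient of dx_i ∧ dx_j in alpha ∧ beta is (alpha_i * beta_j - alpha_j * beta_i). Collecting: alpha ∧ beta = 0.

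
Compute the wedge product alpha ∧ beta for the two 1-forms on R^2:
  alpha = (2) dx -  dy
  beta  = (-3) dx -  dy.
alpha ∧ beta = (-5) dx ∧ dy

Distribute the wedge, using dx_i ∧ dx_j = -dx_j ∧ dx_i and dx_i ∧ dx_i = 0. For each pair (i, j) with i < j, the coefficient of dx_i ∧ dx_j in alpha ∧ beta is (alpha_i * beta_j - alpha_j * beta_i). Collecting: alpha ∧ beta = (-5) dx ∧ dy.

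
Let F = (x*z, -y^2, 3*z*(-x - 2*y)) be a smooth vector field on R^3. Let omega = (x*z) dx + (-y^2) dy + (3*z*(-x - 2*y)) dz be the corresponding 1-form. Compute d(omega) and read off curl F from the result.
d(omega) = (-6*z) dy ∧ dz + (x + 3*z) dz ∧ dx + (0) dx ∧ dy; curl F = (-6*z, x + 3*z, 0)

d omega = sum_{i<j} (∂f_j/∂x_i - ∂f_i/∂x_j) dx_i ∧ dx_j. Under the identification (dy ∧ dz, dz ∧ dx, dx ∧ dy) ↔ (e_x, e_y, e_z), the coefficients are exactly the components of curl F. Compute:
  ∂R/∂y - ∂Q/∂z = (-6*z) - (0) = -6*z
  ∂P/∂z - ∂R/∂x = (x) - (-3*z) = x + 3*z
  ∂Q/∂x - ∂P/∂y = (0) - (0) = 0.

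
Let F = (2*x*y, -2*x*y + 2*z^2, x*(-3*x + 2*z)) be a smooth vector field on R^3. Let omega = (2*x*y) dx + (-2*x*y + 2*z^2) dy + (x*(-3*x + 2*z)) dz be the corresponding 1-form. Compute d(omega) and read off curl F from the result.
d(omega) = (-4*z) dy ∧ dz + (6*x - 2*z) dz ∧ dx + (-2*x - 2*y) dx ∧ dy; curl F = (-4*z, 6*x - 2*z, -2*x - 2*y)

d omega = sum_{i<j} (∂f_j/∂x_i - ∂f_i/∂x_j) dx_i ∧ dx_j. Under the identification (dy ∧ dz, dz ∧ dx, dx ∧ dy) ↔ (e_x, e_y, e_z), the coefficients are exactly the components of curl F. Compute:
  ∂R/∂y - ∂Q/∂z = (0) - (4*z) = -4*z
  ∂P/∂z - ∂R/∂x = (0) - (-6*x + 2*z) = 6*x - 2*z
  ∂Q/∂x - ∂P/∂y = (-2*y) - (2*x) = -2*x - 2*y.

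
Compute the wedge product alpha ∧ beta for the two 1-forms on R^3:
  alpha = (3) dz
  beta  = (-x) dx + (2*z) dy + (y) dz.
alpha ∧ beta = (3*x) dx ∧ dz + (-6*z) dy ∧ dz

Distribute the wedge, using dx_i ∧ dx_j = -dx_j ∧ dx_i and dx_i ∧ dx_i = 0. For each pair (i, j) with i < j, the coefficient of dx_i ∧ dx_j in alpha ∧ beta is (alpha_i * beta_j - alpha_j * beta_i). Collecting: alpha ∧ beta = (3*x) dx ∧ dz + (-6*z) dy ∧ dz.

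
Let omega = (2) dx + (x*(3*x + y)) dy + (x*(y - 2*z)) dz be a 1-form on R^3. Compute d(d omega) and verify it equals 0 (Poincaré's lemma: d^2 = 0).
d(d omega) = 0

Step 1: d omega = sum_{i<j} (∂f_j/∂x_i - ∂f_i/∂x_j) dx_i ∧ dx_j:
  coeff of dx ∧ dy: 6*x + y
  coeff of dx ∧ dz: y - 2*z
  coeff of dy ∧ dz: x
Step 2: Apply d again to each 2-form coefficient. The only possible 3-form in R^3 is dx ∧ dy ∧ dz, with coefficient
  ∂(coeff of dy∧dz)/∂x - ∂(coeff of dx∧dz)/∂y + ∂(coeff of dx∧dy)/∂z
  = ∂/∂x (x) - ∂/∂y (y - 2*z) + ∂/∂z (6*x + y).
Each of these terms simplifies to sums of mixed partials that cancel in pairs. The result is 0 (by equality of mixed partials for smooth functions — Schwarz / Clairaut).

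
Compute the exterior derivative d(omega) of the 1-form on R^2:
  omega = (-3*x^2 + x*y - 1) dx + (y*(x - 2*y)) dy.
d(omega) = (-x + y) dx ∧ dy

For a 1-form omega = sum_i f_i dx_i, the exterior derivative is
  d(omega) = sum_{i < j} (∂f_j/∂x_i - ∂f_i/∂x_j) dx_i ∧ dx_j.
  coefficient of dx ∧ dy: ∂f_2/∂x - ∂f_1/∂y = ∂(y*(x - 2*y))/∂x - ∂(-3*x^2 + x*y - 1)/∂y = -x + y
Assembling: d(omega) = (-x + y) dx ∧ dy.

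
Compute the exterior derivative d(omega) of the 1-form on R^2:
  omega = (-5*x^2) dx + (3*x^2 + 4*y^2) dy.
d(omega) = (6*x) dx ∧ dy

For a 1-form omega = sum_i f_i dx_i, the exterior derivative is
  d(omega) = sum_{i < j} (∂f_j/∂x_i - ∂f_i/∂x_j) dx_i ∧ dx_j.
  coefficient of dx ∧ dy: ∂f_2/∂x - ∂f_1/∂y = ∂(3*x^2 + 4*y^2)/∂x - ∂(-5*x^2)/∂y = 6*x
Assembling: d(omega) = (6*x) dx ∧ dy.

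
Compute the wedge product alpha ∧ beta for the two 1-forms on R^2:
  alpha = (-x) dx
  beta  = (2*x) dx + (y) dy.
alpha ∧ beta = (-x*y) dx ∧ dy

Distribute the wedge, using dx_i ∧ dx_j = -dx_j ∧ dx_i and dx_i ∧ dx_i = 0. For each pair (i, j) with i < j, the coefficient of dx_i ∧ dx_j in alpha ∧ beta is (alpha_i * beta_j - alpha_j * beta_i). Collecting: alpha ∧ beta = (-x*y) dx ∧ dy.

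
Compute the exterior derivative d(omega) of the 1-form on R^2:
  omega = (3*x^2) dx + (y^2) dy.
d(omega) = 0

For a 1-form omega = sum_i f_i dx_i, the exterior derivative is
  d(omega) = sum_{i < j} (∂f_j/∂x_i - ∂f_i/∂x_j) dx_i ∧ dx_j.

Assembling: d(omega) = 0.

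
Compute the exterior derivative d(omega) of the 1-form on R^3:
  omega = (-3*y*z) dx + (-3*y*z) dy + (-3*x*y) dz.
d(omega) = (3*z) dx ∧ dy + (-3*x + 3*y) dy ∧ dz

For a 1-form omega = sum_i f_i dx_i, the exterior derivative is
  d(omega) = sum_{i < j} (∂f_j/∂x_i - ∂f_i/∂x_j) dx_i ∧ dx_j.
  coefficient of dx ∧ dy: ∂f_2/∂x - ∂f_1/∂y = ∂(-3*y*z)/∂x - ∂(-3*y*z)/∂y = 3*z
  coefficient of dy ∧ dz: ∂f_3/∂y - ∂f_2/∂z = ∂(-3*x*y)/∂y - ∂(-3*y*z)/∂z = -3*x + 3*y
Assembling: d(omega) = (3*z) dx ∧ dy + (-3*x + 3*y) dy ∧ dz.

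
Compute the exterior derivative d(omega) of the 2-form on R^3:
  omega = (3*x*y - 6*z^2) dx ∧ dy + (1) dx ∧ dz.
d(omega) = (-12*z) dx ∧ dy ∧ dz

For a 2-form omega = sum_{i<j} g_{ij} dx_i ∧ dx_j, the exterior derivative is
  d(omega) = sum_{i<j} d(g_{ij}) ∧ dx_i ∧ dx_j = sum_{i<j, k} (∂g_{ij}/∂x_k) dx_k ∧ dx_i ∧ dx_j.
Expand each term, using dx_k ∧ dx_i ∧ dx_j = sgn(permutation) dx_{(a)} ∧ dx_{(b)} ∧ dx_{(c)} with (a < b < c) sorted:
  d(3*x*y - 6*z^2) includes (∂/∂z)(3*x*y - 6*z^2) dz = (-12*z) dz, which multiplied by dx ∧ dy gives (-12*z) dx ∧ dy ∧ dz
Collecting like 3-forms: d(omega) = (-12*z) dx ∧ dy ∧ dz.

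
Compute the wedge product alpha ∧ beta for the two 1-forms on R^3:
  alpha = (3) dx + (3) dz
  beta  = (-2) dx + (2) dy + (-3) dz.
alpha ∧ beta = (6) dx ∧ dy + (-3) dx ∧ dz + (-6) dy ∧ dz

Distribute the wedge, using dx_i ∧ dx_j = -dx_j ∧ dx_i and dx_i ∧ dx_i = 0. For each pair (i, j) with i < j, the coefficient of dx_i ∧ dx_j in alpha ∧ beta is (alpha_i * beta_j - alpha_j * beta_i). Collecting: alpha ∧ beta = (6) dx ∧ dy + (-3) dx ∧ dz + (-6) dy ∧ dz.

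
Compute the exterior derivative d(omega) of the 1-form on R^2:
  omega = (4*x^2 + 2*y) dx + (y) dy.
d(omega) = (-2) dx ∧ dy

For a 1-form omega = sum_i f_i dx_i, the exterior derivative is
  d(omega) = sum_{i < j} (∂f_j/∂x_i - ∂f_i/∂x_j) dx_i ∧ dx_j.
  coefficient of dx ∧ dy: ∂f_2/∂x - ∂f_1/∂y = ∂(y)/∂x - ∂(4*x^2 + 2*y)/∂y = -2
Assembling: d(omega) = (-2) dx ∧ dy.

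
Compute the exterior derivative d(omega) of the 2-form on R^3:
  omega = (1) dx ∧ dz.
d(omega) = 0

For a 2-form omega = sum_{i<j} g_{ij} dx_i ∧ dx_j, the exterior derivative is
  d(omega) = sum_{i<j} d(g_{ij}) ∧ dx_i ∧ dx_j = sum_{i<j, k} (∂g_{ij}/∂x_k) dx_k ∧ dx_i ∧ dx_j.
Expand each term, using dx_k ∧ dx_i ∧ dx_j = sgn(permutation) dx_{(a)} ∧ dx_{(b)} ∧ dx_{(c)} with (a < b < c) sorted:

Collecting like 3-forms: d(omega) = 0.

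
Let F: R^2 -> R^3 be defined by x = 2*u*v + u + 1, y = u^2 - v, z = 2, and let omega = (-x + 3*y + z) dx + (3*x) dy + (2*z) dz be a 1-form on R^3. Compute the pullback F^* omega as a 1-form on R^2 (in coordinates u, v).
F^* omega = (18*u^2*v + 9*u^2 - 4*u*v^2 - 4*u*v + 5*u - 6*v^2 - v + 1) du + (6*u^3 - 4*u^2*v - 2*u^2 - 12*u*v - u - 3) dv

Using F^*(f dg) = (f ∘ F) d(g ∘ F), substitute each coordinate x_i by F_i(u, v) in f_i, and replace dx_i by d F_i = (∂F_i/∂u) du + (∂F_i/∂v) dv.
  For the x component: f_1(F) = 3*u^2 - 2*u*v - u - 3*v + 1; d F_1 = (2*v + 1) du + (2*u) dv
  For the y component: f_2(F) = 6*u*v + 3*u + 3; d F_2 = (2*u) du + (-1) dv
  For the z component: f_3(F) = 4; d F_3 = (0) du + (0) dv
Combining and collecting du, dv coefficients:
  coeff of du: 18*u^2*v + 9*u^2 - 4*u*v^2 - 4*u*v + 5*u - 6*v^2 - v + 1
  coeff of dv: 6*u^3 - 4*u^2*v - 2*u^2 - 12*u*v - u - 3
F^* omega = (18*u^2*v + 9*u^2 - 4*u*v^2 - 4*u*v + 5*u - 6*v^2 - v + 1) du + (6*u^3 - 4*u^2*v - 2*u^2 - 12*u*v - u - 3) dv.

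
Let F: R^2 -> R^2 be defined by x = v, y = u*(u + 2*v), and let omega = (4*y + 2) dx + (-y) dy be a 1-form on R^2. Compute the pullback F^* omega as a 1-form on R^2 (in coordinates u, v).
F^* omega = (2*u*(-u^2 - 3*u*v - 2*v^2)) du + (-2*u^3 - 4*u^2*v + 4*u^2 + 8*u*v + 2) dv

Using F^*(f dg) = (f ∘ F) d(g ∘ F), substitute each coordinate x_i by F_i(u, v) in f_i, and replace dx_i by d F_i = (∂F_i/∂u) du + (∂F_i/∂v) dv.
  For the x component: f_1(F) = 4*u^2 + 8*u*v + 2; d F_1 = (0) du + (1) dv
  For the y component: f_2(F) = u*(-u - 2*v); d F_2 = (2*u + 2*v) du + (2*u) dv
Combining and collecting du, dv coefficients:
  coeff of du: 2*u*(-u^2 - 3*u*v - 2*v^2)
  coeff of dv: -2*u^3 - 4*u^2*v + 4*u^2 + 8*u*v + 2
F^* omega = (2*u*(-u^2 - 3*u*v - 2*v^2)) du + (-2*u^3 - 4*u^2*v + 4*u^2 + 8*u*v + 2) dv.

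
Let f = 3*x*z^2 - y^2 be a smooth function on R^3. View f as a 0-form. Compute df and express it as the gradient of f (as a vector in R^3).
df = (3*z^2) dx + (-2*y) dy + (6*x*z) dz; grad f = (3*z^2, -2*y, 6*x*z)

For a 0-form f, d f = (∂f/∂x) dx + (∂f/∂y) dy + (∂f/∂z) dz. The components of the vector representation are exactly the entries of grad f in Cartesian coordinates:
  ∂f/∂x = 3*z^2
  ∂f/∂y = -2*y
  ∂f/∂z = 6*x*z.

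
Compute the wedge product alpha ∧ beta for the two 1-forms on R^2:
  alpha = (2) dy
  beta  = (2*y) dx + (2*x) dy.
alpha ∧ beta = (-4*y) dx ∧ dy

Distribute the wedge, using dx_i ∧ dx_j = -dx_j ∧ dx_i and dx_i ∧ dx_i = 0. For each pair (i, j) with i < j, the coefficient of dx_i ∧ dx_j in alpha ∧ beta is (alpha_i * beta_j - alpha_j * beta_i). Collecting: alpha ∧ beta = (-4*y) dx ∧ dy.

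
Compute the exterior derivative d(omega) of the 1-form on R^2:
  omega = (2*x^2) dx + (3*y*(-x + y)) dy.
d(omega) = (-3*y) dx ∧ dy

For a 1-form omega = sum_i f_i dx_i, the exterior derivative is
  d(omega) = sum_{i < j} (∂f_j/∂x_i - ∂f_i/∂x_j) dx_i ∧ dx_j.
  coefficient of dx ∧ dy: ∂f_2/∂x - ∂f_1/∂y = ∂(3*y*(-x + y))/∂x - ∂(2*x^2)/∂y = -3*y
Assembling: d(omega) = (-3*y) dx ∧ dy.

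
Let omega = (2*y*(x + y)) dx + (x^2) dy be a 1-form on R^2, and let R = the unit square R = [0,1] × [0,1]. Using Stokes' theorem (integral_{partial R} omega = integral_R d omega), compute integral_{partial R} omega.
integral_(partial R) omega = -2

Stokes: integral_partial_R omega = integral_R d omega with d omega = (∂Q/∂x - ∂P/∂y) dx ∧ dy.
  ∂Q/∂x = 2*x
  ∂P/∂y = 2*x + 4*y
  integrand = ∂Q/∂x - ∂P/∂y = -4*y.
Integrating over R: integral_0^1 integral_0^1 (-4*y) dx dy = -2.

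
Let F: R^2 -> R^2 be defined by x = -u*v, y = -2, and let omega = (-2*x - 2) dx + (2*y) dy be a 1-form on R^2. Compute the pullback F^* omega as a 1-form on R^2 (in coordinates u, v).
F^* omega = (2*v*(-u*v + 1)) du + (2*u*(-u*v + 1)) dv

Using F^*(f dg) = (f ∘ F) d(g ∘ F), substitute each coordinate x_i by F_i(u, v) in f_i, and replace dx_i by d F_i = (∂F_i/∂u) du + (∂F_i/∂v) dv.
  For the x component: f_1(F) = 2*u*v - 2; d F_1 = (-v) du + (-u) dv
  For the y component: f_2(F) = -4; d F_2 = (0) du + (0) dv
Combining and collecting du, dv coefficients:
  coeff of du: 2*v*(-u*v + 1)
  coeff of dv: 2*u*(-u*v + 1)
F^* omega = (2*v*(-u*v + 1)) du + (2*u*(-u*v + 1)) dv.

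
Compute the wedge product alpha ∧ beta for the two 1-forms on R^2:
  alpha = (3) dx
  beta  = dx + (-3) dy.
alpha ∧ beta = (-9) dx ∧ dy

Distribute the wedge, using dx_i ∧ dx_j = -dx_j ∧ dx_i and dx_i ∧ dx_i = 0. For each pair (i, j) with i < j, the coefficient of dx_i ∧ dx_j in alpha ∧ beta is (alpha_i * beta_j - alpha_j * beta_i). Collecting: alpha ∧ beta = (-9) dx ∧ dy.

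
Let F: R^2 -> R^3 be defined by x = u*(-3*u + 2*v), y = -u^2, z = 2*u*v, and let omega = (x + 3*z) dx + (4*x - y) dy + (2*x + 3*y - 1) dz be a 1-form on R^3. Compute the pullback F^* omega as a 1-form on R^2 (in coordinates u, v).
F^* omega = (40*u^3 - 88*u^2*v + 24*u*v^2 - 2*v) du + (2*u*(-12*u^2 + 12*u*v - 1)) dv

Using F^*(f dg) = (f ∘ F) d(g ∘ F), substitute each coordinate x_i by F_i(u, v) in f_i, and replace dx_i by d F_i = (∂F_i/∂u) du + (∂F_i/∂v) dv.
  For the x component: f_1(F) = u*(-3*u + 8*v); d F_1 = (-6*u + 2*v) du + (2*u) dv
  For the y component: f_2(F) = u*(-11*u + 8*v); d F_2 = (-2*u) du + (0) dv
  For the z component: f_3(F) = -9*u^2 + 4*u*v - 1; d F_3 = (2*v) du + (2*u) dv
Combining and collecting du, dv coefficients:
  coeff of du: 40*u^3 - 88*u^2*v + 24*u*v^2 - 2*v
  coeff of dv: 2*u*(-12*u^2 + 12*u*v - 1)
F^* omega = (40*u^3 - 88*u^2*v + 24*u*v^2 - 2*v) du + (2*u*(-12*u^2 + 12*u*v - 1)) dv.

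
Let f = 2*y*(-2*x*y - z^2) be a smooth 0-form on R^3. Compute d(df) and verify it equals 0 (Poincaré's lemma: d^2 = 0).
d(df) = 0

Step 1: df = sum_i (∂f/∂x_i) dx_i = (-4*y^2) dx + (-8*x*y - 2*z^2) dy + (-4*y*z) dz.
Step 2: Apply d again. Using the 1-form formula, the coefficient of dx ∧ dy in d(df) is ∂^2 f/∂x ∂y - ∂^2 f/∂y ∂x = (-8*y) - (-8*y) = 0 (equality of mixed partials for smooth f).
Similarly for dx ∧ dz and dy ∧ dz — all coefficients vanish. So d(df) = 0.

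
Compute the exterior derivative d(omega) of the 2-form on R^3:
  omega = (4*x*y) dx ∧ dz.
d(omega) = (-4*x) dx ∧ dy ∧ dz

For a 2-form omega = sum_{i<j} g_{ij} dx_i ∧ dx_j, the exterior derivative is
  d(omega) = sum_{i<j} d(g_{ij}) ∧ dx_i ∧ dx_j = sum_{i<j, k} (∂g_{ij}/∂x_k) dx_k ∧ dx_i ∧ dx_j.
Expand each term, using dx_k ∧ dx_i ∧ dx_j = sgn(permutation) dx_{(a)} ∧ dx_{(b)} ∧ dx_{(c)} with (a < b < c) sorted:
  d(4*x*y) includes (∂/∂y)(4*x*y) dy = (4*x) dy, which multiplied by dx ∧ dz gives (-4*x) dx ∧ dy ∧ dz
Collecting like 3-forms: d(omega) = (-4*x) dx ∧ dy ∧ dz.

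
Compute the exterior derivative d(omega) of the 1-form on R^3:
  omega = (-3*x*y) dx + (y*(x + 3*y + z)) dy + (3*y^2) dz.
d(omega) = (3*x + y) dx ∧ dy + (5*y) dy ∧ dz

For a 1-form omega = sum_i f_i dx_i, the exterior derivative is
  d(omega) = sum_{i < j} (∂f_j/∂x_i - ∂f_i/∂x_j) dx_i ∧ dx_j.
  coefficient of dx ∧ dy: ∂f_2/∂x - ∂f_1/∂y = ∂(y*(x + 3*y + z))/∂x - ∂(-3*x*y)/∂y = 3*x + y
  coefficient of dy ∧ dz: ∂f_3/∂y - ∂f_2/∂z = ∂(3*y^2)/∂y - ∂(y*(x + 3*y + z))/∂z = 5*y
Assembling: d(omega) = (3*x + y) dx ∧ dy + (5*y) dy ∧ dz.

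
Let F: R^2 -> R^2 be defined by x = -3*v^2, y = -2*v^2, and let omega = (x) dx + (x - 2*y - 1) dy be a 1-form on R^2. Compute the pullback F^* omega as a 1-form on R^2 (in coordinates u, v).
F^* omega = (14*v^3 + 4*v) dv

Using F^*(f dg) = (f ∘ F) d(g ∘ F), substitute each coordinate x_i by F_i(u, v) in f_i, and replace dx_i by d F_i = (∂F_i/∂u) du + (∂F_i/∂v) dv.
  For the x component: f_1(F) = -3*v^2; d F_1 = (0) du + (-6*v) dv
  For the y component: f_2(F) = v^2 - 1; d F_2 = (0) du + (-4*v) dv
Combining and collecting du, dv coefficients:
  coeff of du: 0
  coeff of dv: 14*v^3 + 4*v
F^* omega = (14*v^3 + 4*v) dv.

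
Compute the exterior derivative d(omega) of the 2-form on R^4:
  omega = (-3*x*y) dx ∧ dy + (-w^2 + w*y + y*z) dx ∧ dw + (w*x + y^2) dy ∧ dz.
d(omega) = (-w - z) dx ∧ dy ∧ dw + (-y) dx ∧ dz ∧ dw + (w) dx ∧ dy ∧ dz + (x) dy ∧ dz ∧ dw

For a 2-form omega = sum_{i<j} g_{ij} dx_i ∧ dx_j, the exterior derivative is
  d(omega) = sum_{i<j} d(g_{ij}) ∧ dx_i ∧ dx_j = sum_{i<j, k} (∂g_{ij}/∂x_k) dx_k ∧ dx_i ∧ dx_j.
Expand each term, using dx_k ∧ dx_i ∧ dx_j = sgn(permutation) dx_{(a)} ∧ dx_{(b)} ∧ dx_{(c)} with (a < b < c) sorted:
  d(-w^2 + w*y + y*z) includes (∂/∂y)(-w^2 + w*y + y*z) dy = (w + z) dy, which multiplied by dx ∧ dw gives (-w - z) dx ∧ dy ∧ dw
  d(-w^2 + w*y + y*z) includes (∂/∂z)(-w^2 + w*y + y*z) dz = (y) dz, which multiplied by dx ∧ dw gives (-y) dx ∧ dz ∧ dw
  d(w*x + y^2) includes (∂/∂x)(w*x + y^2) dx = (w) dx, which multiplied by dy ∧ dz gives (w) dx ∧ dy ∧ dz
  d(w*x + y^2) includes (∂/∂w)(w*x + y^2) dw = (x) dw, which multiplied by dy ∧ dz gives (x) dy ∧ dz ∧ dw
Collecting like 3-forms: d(omega) = (-w - z) dx ∧ dy ∧ dw + (-y) dx ∧ dz ∧ dw + (w) dx ∧ dy ∧ dz + (x) dy ∧ dz ∧ dw.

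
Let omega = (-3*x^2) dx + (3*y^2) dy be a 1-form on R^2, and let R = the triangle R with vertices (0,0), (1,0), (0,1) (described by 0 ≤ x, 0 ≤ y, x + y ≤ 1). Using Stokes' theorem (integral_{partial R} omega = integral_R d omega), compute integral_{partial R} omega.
integral_(partial R) omega = 0

Stokes: integral_partial_R omega = integral_R d omega with d omega = (∂Q/∂x - ∂P/∂y) dx ∧ dy.
  ∂Q/∂x = 0
  ∂P/∂y = 0
  integrand = ∂Q/∂x - ∂P/∂y = 0.
Integrating over R: integral_0^1 integral_0^{1-x} (0) dy dx = 0.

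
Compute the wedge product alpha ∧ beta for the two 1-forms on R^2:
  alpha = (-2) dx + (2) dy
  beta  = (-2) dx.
alpha ∧ beta = (4) dx ∧ dy

Distribute the wedge, using dx_i ∧ dx_j = -dx_j ∧ dx_i and dx_i ∧ dx_i = 0. For each pair (i, j) with i < j, the coefficient of dx_i ∧ dx_j in alpha ∧ beta is (alpha_i * beta_j - alpha_j * beta_i). Collecting: alpha ∧ beta = (4) dx ∧ dy.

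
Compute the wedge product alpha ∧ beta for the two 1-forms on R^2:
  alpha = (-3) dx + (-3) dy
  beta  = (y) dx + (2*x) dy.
alpha ∧ beta = (-6*x + 3*y) dx ∧ dy

Distribute the wedge, using dx_i ∧ dx_j = -dx_j ∧ dx_i and dx_i ∧ dx_i = 0. For each pair (i, j) with i < j, the coefficient of dx_i ∧ dx_j in alpha ∧ beta is (alpha_i * beta_j - alpha_j * beta_i). Collecting: alpha ∧ beta = (-6*x + 3*y) dx ∧ dy.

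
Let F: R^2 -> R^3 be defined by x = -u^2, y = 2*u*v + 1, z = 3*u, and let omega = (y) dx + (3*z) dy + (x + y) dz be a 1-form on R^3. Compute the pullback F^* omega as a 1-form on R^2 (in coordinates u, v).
F^* omega = (-4*u^2*v - 3*u^2 + 24*u*v - 2*u + 3) du + (18*u^2) dv

Using F^*(f dg) = (f ∘ F) d(g ∘ F), substitute each coordinate x_i by F_i(u, v) in f_i, and replace dx_i by d F_i = (∂F_i/∂u) du + (∂F_i/∂v) dv.
  For the x component: f_1(F) = 2*u*v + 1; d F_1 = (-2*u) du + (0) dv
  For the y component: f_2(F) = 9*u; d F_2 = (2*v) du + (2*u) dv
  For the z component: f_3(F) = -u^2 + 2*u*v + 1; d F_3 = (3) du + (0) dv
Combining and collecting du, dv coefficients:
  coeff of du: -4*u^2*v - 3*u^2 + 24*u*v - 2*u + 3
  coeff of dv: 18*u^2
F^* omega = (-4*u^2*v - 3*u^2 + 24*u*v - 2*u + 3) du + (18*u^2) dv.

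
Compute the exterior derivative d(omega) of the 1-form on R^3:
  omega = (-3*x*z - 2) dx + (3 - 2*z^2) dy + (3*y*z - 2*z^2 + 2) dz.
d(omega) = (3*x) dx ∧ dz + (7*z) dy ∧ dz

For a 1-form omega = sum_i f_i dx_i, the exterior derivative is
  d(omega) = sum_{i < j} (∂f_j/∂x_i - ∂f_i/∂x_j) dx_i ∧ dx_j.
  coefficient of dx ∧ dz: ∂f_3/∂x - ∂f_1/∂z = ∂(3*y*z - 2*z^2 + 2)/∂x - ∂(-3*x*z - 2)/∂z = 3*x
  coefficient of dy ∧ dz: ∂f_3/∂y - ∂f_2/∂z = ∂(3*y*z - 2*z^2 + 2)/∂y - ∂(3 - 2*z^2)/∂z = 7*z
Assembling: d(omega) = (3*x) dx ∧ dz + (7*z) dy ∧ dz.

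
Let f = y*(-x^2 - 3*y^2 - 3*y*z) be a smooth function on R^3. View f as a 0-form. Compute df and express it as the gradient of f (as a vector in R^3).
df = (-2*x*y) dx + (-x^2 - 9*y^2 - 6*y*z) dy + (-3*y^2) dz; grad f = (-2*x*y, -x^2 - 9*y^2 - 6*y*z, -3*y^2)

For a 0-form f, d f = (∂f/∂x) dx + (∂f/∂y) dy + (∂f/∂z) dz. The components of the vector representation are exactly the entries of grad f in Cartesian coordinates:
  ∂f/∂x = -2*x*y
  ∂f/∂y = -x^2 - 9*y^2 - 6*y*z
  ∂f/∂z = -3*y^2.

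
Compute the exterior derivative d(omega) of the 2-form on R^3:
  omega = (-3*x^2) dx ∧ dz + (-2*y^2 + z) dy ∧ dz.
d(omega) = 0

For a 2-form omega = sum_{i<j} g_{ij} dx_i ∧ dx_j, the exterior derivative is
  d(omega) = sum_{i<j} d(g_{ij}) ∧ dx_i ∧ dx_j = sum_{i<j, k} (∂g_{ij}/∂x_k) dx_k ∧ dx_i ∧ dx_j.
Expand each term, using dx_k ∧ dx_i ∧ dx_j = sgn(permutation) dx_{(a)} ∧ dx_{(b)} ∧ dx_{(c)} with (a < b < c) sorted:

Collecting like 3-forms: d(omega) = 0.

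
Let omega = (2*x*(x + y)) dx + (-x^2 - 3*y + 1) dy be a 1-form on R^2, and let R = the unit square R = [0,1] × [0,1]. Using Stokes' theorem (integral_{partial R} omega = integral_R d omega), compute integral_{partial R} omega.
integral_(partial R) omega = -2

Stokes: integral_partial_R omega = integral_R d omega with d omega = (∂Q/∂x - ∂P/∂y) dx ∧ dy.
  ∂Q/∂x = -2*x
  ∂P/∂y = 2*x
  integrand = ∂Q/∂x - ∂P/∂y = -4*x.
Integrating over R: integral_0^1 integral_0^1 (-4*x) dx dy = -2.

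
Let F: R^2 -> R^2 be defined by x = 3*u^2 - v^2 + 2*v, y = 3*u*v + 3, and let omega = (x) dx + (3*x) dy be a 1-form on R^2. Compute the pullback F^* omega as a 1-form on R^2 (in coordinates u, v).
F^* omega = (18*u^3 + 27*u^2*v - 6*u*v^2 + 12*u*v - 9*v^3 + 18*v^2) du + (27*u^3 - 6*u^2*v + 6*u^2 - 9*u*v^2 + 18*u*v + 2*v^3 - 6*v^2 + 4*v) dv

Using F^*(f dg) = (f ∘ F) d(g ∘ F), substitute each coordinate x_i by F_i(u, v) in f_i, and replace dx_i by d F_i = (∂F_i/∂u) du + (∂F_i/∂v) dv.
  For the x component: f_1(F) = 3*u^2 - v^2 + 2*v; d F_1 = (6*u) du + (2 - 2*v) dv
  For the y component: f_2(F) = 9*u^2 - 3*v^2 + 6*v; d F_2 = (3*v) du + (3*u) dv
Combining and collecting du, dv coefficients:
  coeff of du: 18*u^3 + 27*u^2*v - 6*u*v^2 + 12*u*v - 9*v^3 + 18*v^2
  coeff of dv: 27*u^3 - 6*u^2*v + 6*u^2 - 9*u*v^2 + 18*u*v + 2*v^3 - 6*v^2 + 4*v
F^* omega = (18*u^3 + 27*u^2*v - 6*u*v^2 + 12*u*v - 9*v^3 + 18*v^2) du + (27*u^3 - 6*u^2*v + 6*u^2 - 9*u*v^2 + 18*u*v + 2*v^3 - 6*v^2 + 4*v) dv.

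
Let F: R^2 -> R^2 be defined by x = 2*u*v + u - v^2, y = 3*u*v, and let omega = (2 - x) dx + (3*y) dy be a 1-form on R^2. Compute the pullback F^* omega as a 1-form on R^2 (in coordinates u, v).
F^* omega = (23*u*v^2 - 4*u*v - u + 2*v^3 + v^2 + 4*v + 2) du + (23*u^2*v - 2*u^2 + 6*u*v^2 + 2*u*v + 4*u - 2*v^3 - 4*v) dv

Using F^*(f dg) = (f ∘ F) d(g ∘ F), substitute each coordinate x_i by F_i(u, v) in f_i, and replace dx_i by d F_i = (∂F_i/∂u) du + (∂F_i/∂v) dv.
  For the x component: f_1(F) = -2*u*v - u + v^2 + 2; d F_1 = (2*v + 1) du + (2*u - 2*v) dv
  For the y component: f_2(F) = 9*u*v; d F_2 = (3*v) du + (3*u) dv
Combining and collecting du, dv coefficients:
  coeff of du: 23*u*v^2 - 4*u*v - u + 2*v^3 + v^2 + 4*v + 2
  coeff of dv: 23*u^2*v - 2*u^2 + 6*u*v^2 + 2*u*v + 4*u - 2*v^3 - 4*v
F^* omega = (23*u*v^2 - 4*u*v - u + 2*v^3 + v^2 + 4*v + 2) du + (23*u^2*v - 2*u^2 + 6*u*v^2 + 2*u*v + 4*u - 2*v^3 - 4*v) dv.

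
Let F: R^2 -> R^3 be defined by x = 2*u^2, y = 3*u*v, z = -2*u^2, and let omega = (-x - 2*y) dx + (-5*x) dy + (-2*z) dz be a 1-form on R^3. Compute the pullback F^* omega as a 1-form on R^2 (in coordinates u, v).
F^* omega = (u^2*(-24*u - 54*v)) du + (-30*u^3) dv

Using F^*(f dg) = (f ∘ F) d(g ∘ F), substitute each coordinate x_i by F_i(u, v) in f_i, and replace dx_i by d F_i = (∂F_i/∂u) du + (∂F_i/∂v) dv.
  For the x component: f_1(F) = 2*u*(-u - 3*v); d F_1 = (4*u) du + (0) dv
  For the y component: f_2(F) = -10*u^2; d F_2 = (3*v) du + (3*u) dv
  For the z component: f_3(F) = 4*u^2; d F_3 = (-4*u) du + (0) dv
Combining and collecting du, dv coefficients:
  coeff of du: u^2*(-24*u - 54*v)
  coeff of dv: -30*u^3
F^* omega = (u^2*(-24*u - 54*v)) du + (-30*u^3) dv.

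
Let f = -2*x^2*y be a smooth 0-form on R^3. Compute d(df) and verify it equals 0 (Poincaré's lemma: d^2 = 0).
d(df) = 0

Step 1: df = sum_i (∂f/∂x_i) dx_i = (-4*x*y) dx + (-2*x^2) dy + (0) dz.
Step 2: Apply d again. Using the 1-form formula, the coefficient of dx ∧ dy in d(df) is ∂^2 f/∂x ∂y - ∂^2 f/∂y ∂x = (-4*x) - (-4*x) = 0 (equality of mixed partials for smooth f).
Similarly for dx ∧ dz and dy ∧ dz — all coefficients vanish. So d(df) = 0.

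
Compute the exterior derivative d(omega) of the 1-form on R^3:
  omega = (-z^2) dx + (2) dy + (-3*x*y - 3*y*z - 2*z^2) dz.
d(omega) = (-3*y + 2*z) dx ∧ dz + (-3*x - 3*z) dy ∧ dz

For a 1-form omega = sum_i f_i dx_i, the exterior derivative is
  d(omega) = sum_{i < j} (∂f_j/∂x_i - ∂f_i/∂x_j) dx_i ∧ dx_j.
  coefficient of dx ∧ dz: ∂f_3/∂x - ∂f_1/∂z = ∂(-3*x*y - 3*y*z - 2*z^2)/∂x - ∂(-z^2)/∂z = -3*y + 2*z
  coefficient of dy ∧ dz: ∂f_3/∂y - ∂f_2/∂z = ∂(-3*x*y - 3*y*z - 2*z^2)/∂y - ∂(2)/∂z = -3*x - 3*z
Assembling: d(omega) = (-3*y + 2*z) dx ∧ dz + (-3*x - 3*z) dy ∧ dz.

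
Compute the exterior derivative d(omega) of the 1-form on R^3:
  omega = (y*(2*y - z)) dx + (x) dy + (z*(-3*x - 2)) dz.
d(omega) = (-4*y + z + 1) dx ∧ dy + (y - 3*z) dx ∧ dz

For a 1-form omega = sum_i f_i dx_i, the exterior derivative is
  d(omega) = sum_{i < j} (∂f_j/∂x_i - ∂f_i/∂x_j) dx_i ∧ dx_j.
  coefficient of dx ∧ dy: ∂f_2/∂x - ∂f_1/∂y = ∂(x)/∂x - ∂(y*(2*y - z))/∂y = -4*y + z + 1
  coefficient of dx ∧ dz: ∂f_3/∂x - ∂f_1/∂z = ∂(z*(-3*x - 2))/∂x - ∂(y*(2*y - z))/∂z = y - 3*z
Assembling: d(omega) = (-4*y + z + 1) dx ∧ dy + (y - 3*z) dx ∧ dz.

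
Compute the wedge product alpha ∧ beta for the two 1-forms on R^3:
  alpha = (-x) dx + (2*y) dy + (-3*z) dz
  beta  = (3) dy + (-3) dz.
alpha ∧ beta = (-3*x) dx ∧ dy + (3*x) dx ∧ dz + (-6*y + 9*z) dy ∧ dz

Distribute the wedge, using dx_i ∧ dx_j = -dx_j ∧ dx_i and dx_i ∧ dx_i = 0. For each pair (i, j) with i < j, the coefficient of dx_i ∧ dx_j in alpha ∧ beta is (alpha_i * beta_j - alpha_j * beta_i). Collecting: alpha ∧ beta = (-3*x) dx ∧ dy + (3*x) dx ∧ dz + (-6*y + 9*z) dy ∧ dz.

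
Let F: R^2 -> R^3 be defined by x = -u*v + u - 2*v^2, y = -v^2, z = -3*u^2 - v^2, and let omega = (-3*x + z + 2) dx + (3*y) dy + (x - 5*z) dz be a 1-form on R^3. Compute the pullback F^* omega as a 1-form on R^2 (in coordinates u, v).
F^* omega = (-90*u^3 + 9*u^2*v - 9*u^2 - 21*u*v^2 + 6*u*v - 3*u - 5*v^3 + 5*v^2 - 2*v + 2) du + (3*u^3 - 21*u^2*v + 3*u^2 - 15*u*v^2 + 10*u*v - 2*u - 20*v^3 - 8*v) dv

Using F^*(f dg) = (f ∘ F) d(g ∘ F), substitute each coordinate x_i by F_i(u, v) in f_i, and replace dx_i by d F_i = (∂F_i/∂u) du + (∂F_i/∂v) dv.
  For the x component: f_1(F) = -3*u^2 + 3*u*v - 3*u + 5*v^2 + 2; d F_1 = (1 - v) du + (-u - 4*v) dv
  For the y component: f_2(F) = -3*v^2; d F_2 = (0) du + (-2*v) dv
  For the z component: f_3(F) = 15*u^2 - u*v + u + 3*v^2; d F_3 = (-6*u) du + (-2*v) dv
Combining and collecting du, dv coefficients:
  coeff of du: -90*u^3 + 9*u^2*v - 9*u^2 - 21*u*v^2 + 6*u*v - 3*u - 5*v^3 + 5*v^2 - 2*v + 2
  coeff of dv: 3*u^3 - 21*u^2*v + 3*u^2 - 15*u*v^2 + 10*u*v - 2*u - 20*v^3 - 8*v
F^* omega = (-90*u^3 + 9*u^2*v - 9*u^2 - 21*u*v^2 + 6*u*v - 3*u - 5*v^3 + 5*v^2 - 2*v + 2) du + (3*u^3 - 21*u^2*v + 3*u^2 - 15*u*v^2 + 10*u*v - 2*u - 20*v^3 - 8*v) dv.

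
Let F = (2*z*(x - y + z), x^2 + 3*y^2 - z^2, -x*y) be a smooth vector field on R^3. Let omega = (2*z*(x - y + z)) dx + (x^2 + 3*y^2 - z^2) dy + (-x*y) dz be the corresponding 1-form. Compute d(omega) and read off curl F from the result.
d(omega) = (-x + 2*z) dy ∧ dz + (2*x - y + 4*z) dz ∧ dx + (2*x + 2*z) dx ∧ dy; curl F = (-x + 2*z, 2*x - y + 4*z, 2*x + 2*z)

d omega = sum_{i<j} (∂f_j/∂x_i - ∂f_i/∂x_j) dx_i ∧ dx_j. Under the identification (dy ∧ dz, dz ∧ dx, dx ∧ dy) ↔ (e_x, e_y, e_z), the coefficients are exactly the components of curl F. Compute:
  ∂R/∂y - ∂Q/∂z = (-x) - (-2*z) = -x + 2*z
  ∂P/∂z - ∂R/∂x = (2*x - 2*y + 4*z) - (-y) = 2*x - y + 4*z
  ∂Q/∂x - ∂P/∂y = (2*x) - (-2*z) = 2*x + 2*z.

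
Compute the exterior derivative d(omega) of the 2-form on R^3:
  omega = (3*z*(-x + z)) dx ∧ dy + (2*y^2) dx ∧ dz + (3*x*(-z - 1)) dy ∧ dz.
d(omega) = (-3*x - 4*y + 3*z - 3) dx ∧ dy ∧ dz

For a 2-form omega = sum_{i<j} g_{ij} dx_i ∧ dx_j, the exterior derivative is
  d(omega) = sum_{i<j} d(g_{ij}) ∧ dx_i ∧ dx_j = sum_{i<j, k} (∂g_{ij}/∂x_k) dx_k ∧ dx_i ∧ dx_j.
Expand each term, using dx_k ∧ dx_i ∧ dx_j = sgn(permutation) dx_{(a)} ∧ dx_{(b)} ∧ dx_{(c)} with (a < b < c) sorted:
  d(3*z*(-x + z)) includes (∂/∂z)(3*z*(-x + z)) dz = (-3*x + 6*z) dz, which multiplied by dx ∧ dy gives (-3*x + 6*z) dx ∧ dy ∧ dz
  d(2*y^2) includes (∂/∂y)(2*y^2) dy = (4*y) dy, which multiplied by dx ∧ dz gives (-4*y) dx ∧ dy ∧ dz
  d(3*x*(-z - 1)) includes (∂/∂x)(3*x*(-z - 1)) dx = (-3*z - 3) dx, which multiplied by dy ∧ dz gives (-3*z - 3) dx ∧ dy ∧ dz
Collecting like 3-forms: d(omega) = (-3*x - 4*y + 3*z - 3) dx ∧ dy ∧ dz.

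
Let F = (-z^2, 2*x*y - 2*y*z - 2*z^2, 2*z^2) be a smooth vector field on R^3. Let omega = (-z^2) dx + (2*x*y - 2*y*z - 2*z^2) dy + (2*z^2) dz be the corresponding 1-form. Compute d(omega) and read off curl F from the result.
d(omega) = (2*y + 4*z) dy ∧ dz + (-2*z) dz ∧ dx + (2*y) dx ∧ dy; curl F = (2*y + 4*z, -2*z, 2*y)

d omega = sum_{i<j} (∂f_j/∂x_i - ∂f_i/∂x_j) dx_i ∧ dx_j. Under the identification (dy ∧ dz, dz ∧ dx, dx ∧ dy) ↔ (e_x, e_y, e_z), the coefficients are exactly the components of curl F. Compute:
  ∂R/∂y - ∂Q/∂z = (0) - (-2*y - 4*z) = 2*y + 4*z
  ∂P/∂z - ∂R/∂x = (-2*z) - (0) = -2*z
  ∂Q/∂x - ∂P/∂y = (2*y) - (0) = 2*y.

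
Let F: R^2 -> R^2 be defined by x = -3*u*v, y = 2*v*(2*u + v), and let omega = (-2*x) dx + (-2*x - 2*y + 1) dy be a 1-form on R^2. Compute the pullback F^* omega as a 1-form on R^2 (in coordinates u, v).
F^* omega = (2*v*(-13*u*v - 8*v^2 + 2)) du + (-26*u^2*v - 24*u*v^2 + 4*u - 16*v^3 + 4*v) dv

Using F^*(f dg) = (f ∘ F) d(g ∘ F), substitute each coordinate x_i by F_i(u, v) in f_i, and replace dx_i by d F_i = (∂F_i/∂u) du + (∂F_i/∂v) dv.
  For the x component: f_1(F) = 6*u*v; d F_1 = (-3*v) du + (-3*u) dv
  For the y component: f_2(F) = -2*u*v - 4*v^2 + 1; d F_2 = (4*v) du + (4*u + 4*v) dv
Combining and collecting du, dv coefficients:
  coeff of du: 2*v*(-13*u*v - 8*v^2 + 2)
  coeff of dv: -26*u^2*v - 24*u*v^2 + 4*u - 16*v^3 + 4*v
F^* omega = (2*v*(-13*u*v - 8*v^2 + 2)) du + (-26*u^2*v - 24*u*v^2 + 4*u - 16*v^3 + 4*v) dv.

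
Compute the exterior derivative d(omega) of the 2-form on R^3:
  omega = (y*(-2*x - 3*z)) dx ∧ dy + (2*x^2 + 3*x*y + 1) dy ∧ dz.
d(omega) = (4*x) dx ∧ dy ∧ dz

For a 2-form omega = sum_{i<j} g_{ij} dx_i ∧ dx_j, the exterior derivative is
  d(omega) = sum_{i<j} d(g_{ij}) ∧ dx_i ∧ dx_j = sum_{i<j, k} (∂g_{ij}/∂x_k) dx_k ∧ dx_i ∧ dx_j.
Expand each term, using dx_k ∧ dx_i ∧ dx_j = sgn(permutation) dx_{(a)} ∧ dx_{(b)} ∧ dx_{(c)} with (a < b < c) sorted:
  d(y*(-2*x - 3*z)) includes (∂/∂z)(y*(-2*x - 3*z)) dz = (-3*y) dz, which multiplied by dx ∧ dy gives (-3*y) dx ∧ dy ∧ dz
  d(2*x^2 + 3*x*y + 1) includes (∂/∂x)(2*x^2 + 3*x*y + 1) dx = (4*x + 3*y) dx, which multiplied by dy ∧ dz gives (4*x + 3*y) dx ∧ dy ∧ dz
Collecting like 3-forms: d(omega) = (4*x) dx ∧ dy ∧ dz.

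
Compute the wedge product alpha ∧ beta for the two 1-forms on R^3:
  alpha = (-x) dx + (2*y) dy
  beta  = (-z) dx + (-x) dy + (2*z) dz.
alpha ∧ beta = (x^2 + 2*y*z) dx ∧ dy + (-2*x*z) dx ∧ dz + (4*y*z) dy ∧ dz

Distribute the wedge, using dx_i ∧ dx_j = -dx_j ∧ dx_i and dx_i ∧ dx_i = 0. For each pair (i, j) with i < j, the coefficient of dx_i ∧ dx_j in alpha ∧ beta is (alpha_i * beta_j - alpha_j * beta_i). Collecting: alpha ∧ beta = (x^2 + 2*y*z) dx ∧ dy + (-2*x*z) dx ∧ dz + (4*y*z) dy ∧ dz.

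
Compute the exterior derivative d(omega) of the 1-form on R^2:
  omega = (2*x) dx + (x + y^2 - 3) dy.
d(omega) = (1) dx ∧ dy

For a 1-form omega = sum_i f_i dx_i, the exterior derivative is
  d(omega) = sum_{i < j} (∂f_j/∂x_i - ∂f_i/∂x_j) dx_i ∧ dx_j.
  coefficient of dx ∧ dy: ∂f_2/∂x - ∂f_1/∂y = ∂(x + y^2 - 3)/∂x - ∂(2*x)/∂y = 1
Assembling: d(omega) = (1) dx ∧ dy.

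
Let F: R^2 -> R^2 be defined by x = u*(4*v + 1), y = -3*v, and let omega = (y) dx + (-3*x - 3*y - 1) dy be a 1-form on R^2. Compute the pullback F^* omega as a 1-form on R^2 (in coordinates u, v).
F^* omega = (3*v*(-4*v - 1)) du + (24*u*v + 9*u - 27*v + 3) dv

Using F^*(f dg) = (f ∘ F) d(g ∘ F), substitute each coordinate x_i by F_i(u, v) in f_i, and replace dx_i by d F_i = (∂F_i/∂u) du + (∂F_i/∂v) dv.
  For the x component: f_1(F) = -3*v; d F_1 = (4*v + 1) du + (4*u) dv
  For the y component: f_2(F) = -12*u*v - 3*u + 9*v - 1; d F_2 = (0) du + (-3) dv
Combining and collecting du, dv coefficients:
  coeff of du: 3*v*(-4*v - 1)
  coeff of dv: 24*u*v + 9*u - 27*v + 3
F^* omega = (3*v*(-4*v - 1)) du + (24*u*v + 9*u - 27*v + 3) dv.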